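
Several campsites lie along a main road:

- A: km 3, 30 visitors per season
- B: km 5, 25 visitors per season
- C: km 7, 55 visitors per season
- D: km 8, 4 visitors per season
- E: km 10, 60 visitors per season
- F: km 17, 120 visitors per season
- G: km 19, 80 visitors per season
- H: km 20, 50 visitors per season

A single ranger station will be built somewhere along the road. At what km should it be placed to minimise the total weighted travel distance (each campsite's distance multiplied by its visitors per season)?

x = 17

For a sum of weighted absolute distances on a line, the optimum is the weighted median (not the mean). Total weight W = 424; half-weight = 212.
Sort by position and accumulate weight:
  km 3 (A, w=30) → cum 30
  km 5 (B, w=25) → cum 55
  km 7 (C, w=55) → cum 110
  km 8 (D, w=4) → cum 114
  km 10 (E, w=60) → cum 174
  km 17 (F, w=120) → cum 294  ≥ 212 → median here
  km 19 (G, w=80) → cum 374
  km 20 (H, w=50) → cum 424
Optimal location: km 17.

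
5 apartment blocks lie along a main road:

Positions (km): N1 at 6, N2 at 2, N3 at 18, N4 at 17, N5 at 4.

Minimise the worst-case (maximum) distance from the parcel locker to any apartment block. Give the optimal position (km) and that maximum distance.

location 10, max distance 8

The 1-center on a line is the midpoint of the two extreme points: leftmost at 2, rightmost at 18.
Optimal location = (2 + 18)/2 = 10; maximum distance = (18 − 2)/2 = 8.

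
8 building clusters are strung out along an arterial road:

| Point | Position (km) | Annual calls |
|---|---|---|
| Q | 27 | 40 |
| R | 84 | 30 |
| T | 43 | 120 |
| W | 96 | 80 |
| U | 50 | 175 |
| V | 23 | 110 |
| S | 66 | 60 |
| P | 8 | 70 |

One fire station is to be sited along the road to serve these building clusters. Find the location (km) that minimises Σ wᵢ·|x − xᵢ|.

For a sum of weighted absolute distances on a line, the optimum is the weighted median (not the mean). Total weight W = 685; half-weight = 342.5.
Sort by position and accumulate weight:
  km 8 (P, w=70) → cum 70
  km 23 (V, w=110) → cum 180
  km 27 (Q, w=40) → cum 220
  km 43 (T, w=120) → cum 340
  km 50 (U, w=175) → cum 515  ≥ 342.5 → median here
  km 66 (S, w=60) → cum 575
  km 84 (R, w=30) → cum 605
  km 96 (W, w=80) → cum 685
Optimal location: km 50.

x = 50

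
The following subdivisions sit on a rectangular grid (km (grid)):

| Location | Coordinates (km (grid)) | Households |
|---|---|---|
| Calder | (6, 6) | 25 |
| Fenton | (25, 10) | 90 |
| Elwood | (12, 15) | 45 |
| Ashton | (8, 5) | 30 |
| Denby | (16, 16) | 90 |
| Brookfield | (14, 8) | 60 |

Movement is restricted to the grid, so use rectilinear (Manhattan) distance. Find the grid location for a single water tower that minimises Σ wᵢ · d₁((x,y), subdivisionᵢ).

Manhattan distance separates: Σwᵢ(|x−xᵢ|+|y−yᵢ|) = Σwᵢ|x−xᵢ| + Σwᵢ|y−yᵢ|, so x and y are optimised independently as 1-D weighted medians.
Total weight W = 340; half = 170.
x-coordinate, sorted with cumulative weight:
  x=6 (Calder, w=25) cum 25
  x=8 (Ashton, w=30) cum 55
  x=12 (Elwood, w=45) cum 100
  x=14 (Brookfield, w=60) cum 160
  x=16 (Denby, w=90) cum 250  ← median
  x=25 (Fenton, w=90) cum 340
⇒ x* = 16
y-coordinate, sorted with cumulative weight:
  y=5 (Ashton, w=30) cum 30
  y=6 (Calder, w=25) cum 55
  y=8 (Brookfield, w=60) cum 115
  y=10 (Fenton, w=90) cum 205  ← median
  y=15 (Elwood, w=45) cum 250
  y=16 (Denby, w=90) cum 340
⇒ y* = 10

(16, 10)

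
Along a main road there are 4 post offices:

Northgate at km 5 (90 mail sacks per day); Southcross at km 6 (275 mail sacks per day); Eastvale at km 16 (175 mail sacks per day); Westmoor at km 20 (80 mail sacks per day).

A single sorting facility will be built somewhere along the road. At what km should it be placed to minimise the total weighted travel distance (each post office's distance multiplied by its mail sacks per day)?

For a sum of weighted absolute distances on a line, the optimum is the weighted median (not the mean). Total weight W = 620; half-weight = 310.
Sort by position and accumulate weight:
  km 5 (Northgate, w=90) → cum 90
  km 6 (Southcross, w=275) → cum 365  ≥ 310 → median here
  km 16 (Eastvale, w=175) → cum 540
  km 20 (Westmoor, w=80) → cum 620
Optimal location: km 6.

x = 6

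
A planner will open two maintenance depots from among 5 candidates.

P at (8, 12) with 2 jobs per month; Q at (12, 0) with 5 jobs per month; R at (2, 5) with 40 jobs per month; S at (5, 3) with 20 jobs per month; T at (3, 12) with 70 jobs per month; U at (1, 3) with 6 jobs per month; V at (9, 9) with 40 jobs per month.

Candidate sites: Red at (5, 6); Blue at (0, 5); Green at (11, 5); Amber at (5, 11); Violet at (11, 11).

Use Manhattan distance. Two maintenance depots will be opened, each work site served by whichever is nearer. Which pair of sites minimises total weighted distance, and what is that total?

Evaluate every pair (each demand assigned to the nearer of the two):
  {Blue, Amber}: total = 781
  {Red, Amber}: total = 785
  {Amber, Violet}: total = 1030
  {Red, Violet}: total = 1050
  {Green, Amber}: total = 1080
  {Red, Blue}: total = 1081
  {Blue, Violet}: total = 1096
  {Red, Green}: total = 1110
  {Blue, Green}: total = 1228
  {Green, Violet}: total = 1420
Best pair: {Blue, Amber} with total 781.

{Blue, Amber}, total 781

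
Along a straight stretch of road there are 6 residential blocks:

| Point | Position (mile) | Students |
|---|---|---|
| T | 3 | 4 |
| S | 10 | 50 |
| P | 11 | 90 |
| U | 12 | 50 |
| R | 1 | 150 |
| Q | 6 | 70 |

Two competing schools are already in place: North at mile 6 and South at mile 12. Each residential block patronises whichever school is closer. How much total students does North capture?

224

The indifferent point is the midpoint (6+12)/2 = 9; residential blocks left of it (closer to North at 6) go to North, those right go to South.
  R at 1 (w=150) → North
  T at 3 (w=4) → North
  Q at 6 (w=70) → North
  S at 10 (w=50) → South
  P at 11 (w=90) → South
  U at 12 (w=50) → South
North captures 224; South captures 190.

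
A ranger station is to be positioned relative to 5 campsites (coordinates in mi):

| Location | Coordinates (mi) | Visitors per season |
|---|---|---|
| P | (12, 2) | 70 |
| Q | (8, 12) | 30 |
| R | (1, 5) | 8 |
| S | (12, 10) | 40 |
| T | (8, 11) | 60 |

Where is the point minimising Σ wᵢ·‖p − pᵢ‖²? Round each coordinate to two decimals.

(9.85, 7.69)

The minimiser of Σwᵢ‖p−pᵢ‖² is the weighted centroid p* = (Σwᵢpᵢ)/(Σwᵢ).
Σwᵢ = 208.
Σwᵢxᵢ = 70·12 + 30·8 + 8·1 + 40·12 + 60·8 = 2048.
Σwᵢyᵢ = 70·2 + 30·12 + 8·5 + 40·10 + 60·11 = 1600.
x* = 2048/208 = 9.85, y* = 1600/208 = 7.69.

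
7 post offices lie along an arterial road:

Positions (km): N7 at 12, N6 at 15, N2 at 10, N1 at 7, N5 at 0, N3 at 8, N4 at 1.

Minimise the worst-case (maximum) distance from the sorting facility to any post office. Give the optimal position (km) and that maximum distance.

location 7.5, max distance 7.5

The 1-center on a line is the midpoint of the two extreme points: leftmost at 0, rightmost at 15.
Optimal location = (0 + 15)/2 = 7.5; maximum distance = (15 − 0)/2 = 7.5.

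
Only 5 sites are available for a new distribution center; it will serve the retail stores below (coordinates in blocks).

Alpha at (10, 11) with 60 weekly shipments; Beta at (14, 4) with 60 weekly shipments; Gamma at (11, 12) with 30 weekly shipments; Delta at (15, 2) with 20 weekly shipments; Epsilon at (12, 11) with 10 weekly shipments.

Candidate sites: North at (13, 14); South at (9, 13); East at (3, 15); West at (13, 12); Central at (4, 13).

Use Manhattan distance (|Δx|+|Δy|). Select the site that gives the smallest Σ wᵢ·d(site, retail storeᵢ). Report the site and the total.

West, total 1100 blocks

Total weighted distance at each candidate:
  North (13, 14): total = 1460
  South (9, 13): total = 1500
  East (3, 15): total = 2940
  West (13, 12): total = 1100
  Central (4, 13): total = 2400
Minimum is at West with total 1100 blocks.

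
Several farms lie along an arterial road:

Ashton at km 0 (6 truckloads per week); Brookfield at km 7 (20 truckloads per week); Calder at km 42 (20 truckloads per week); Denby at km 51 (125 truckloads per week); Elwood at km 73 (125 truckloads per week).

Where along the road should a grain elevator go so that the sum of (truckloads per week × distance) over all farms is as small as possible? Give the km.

For a sum of weighted absolute distances on a line, the optimum is the weighted median (not the mean). Total weight W = 296; half-weight = 148.
Sort by position and accumulate weight:
  km 0 (Ashton, w=6) → cum 6
  km 7 (Brookfield, w=20) → cum 26
  km 42 (Calder, w=20) → cum 46
  km 51 (Denby, w=125) → cum 171  ≥ 148 → median here
  km 73 (Elwood, w=125) → cum 296
Optimal location: km 51.

x = 51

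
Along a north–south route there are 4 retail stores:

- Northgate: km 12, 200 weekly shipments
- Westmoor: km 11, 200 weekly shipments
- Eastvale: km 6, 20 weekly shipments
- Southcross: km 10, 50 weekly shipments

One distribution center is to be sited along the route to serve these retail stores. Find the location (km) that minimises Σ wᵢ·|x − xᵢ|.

x = 11

For a sum of weighted absolute distances on a line, the optimum is the weighted median (not the mean). Total weight W = 470; half-weight = 235.
Sort by position and accumulate weight:
  km 6 (Eastvale, w=20) → cum 20
  km 10 (Southcross, w=50) → cum 70
  km 11 (Westmoor, w=200) → cum 270  ≥ 235 → median here
  km 12 (Northgate, w=200) → cum 470
Optimal location: km 11.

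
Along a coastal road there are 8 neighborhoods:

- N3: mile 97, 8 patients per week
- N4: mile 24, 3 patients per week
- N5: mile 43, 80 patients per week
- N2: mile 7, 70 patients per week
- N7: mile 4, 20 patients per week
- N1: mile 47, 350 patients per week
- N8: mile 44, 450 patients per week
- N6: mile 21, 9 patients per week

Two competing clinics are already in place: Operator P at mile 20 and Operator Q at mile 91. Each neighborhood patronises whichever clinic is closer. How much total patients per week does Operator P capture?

982

The indifferent point is the midpoint (20+91)/2 = 55.5; neighborhoods left of it (closer to Operator P at 20) go to Operator P, those right go to Operator Q.
  N7 at 4 (w=20) → Operator P
  N2 at 7 (w=70) → Operator P
  N6 at 21 (w=9) → Operator P
  N4 at 24 (w=3) → Operator P
  N5 at 43 (w=80) → Operator P
  N8 at 44 (w=450) → Operator P
  N1 at 47 (w=350) → Operator P
  N3 at 97 (w=8) → Operator Q
Operator P captures 982; Operator Q captures 8.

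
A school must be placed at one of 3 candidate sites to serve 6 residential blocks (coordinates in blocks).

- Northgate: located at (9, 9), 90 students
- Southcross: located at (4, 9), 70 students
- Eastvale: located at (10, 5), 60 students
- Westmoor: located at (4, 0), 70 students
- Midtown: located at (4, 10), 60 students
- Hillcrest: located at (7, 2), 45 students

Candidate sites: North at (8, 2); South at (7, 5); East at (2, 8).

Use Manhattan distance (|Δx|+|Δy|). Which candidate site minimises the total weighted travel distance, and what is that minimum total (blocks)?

South, total 2385 blocks

Total weighted distance at each candidate:
  North (8, 2): total = 2975
  South (7, 5): total = 2385
  East (2, 8): total = 3025
Minimum is at South with total 2385 blocks.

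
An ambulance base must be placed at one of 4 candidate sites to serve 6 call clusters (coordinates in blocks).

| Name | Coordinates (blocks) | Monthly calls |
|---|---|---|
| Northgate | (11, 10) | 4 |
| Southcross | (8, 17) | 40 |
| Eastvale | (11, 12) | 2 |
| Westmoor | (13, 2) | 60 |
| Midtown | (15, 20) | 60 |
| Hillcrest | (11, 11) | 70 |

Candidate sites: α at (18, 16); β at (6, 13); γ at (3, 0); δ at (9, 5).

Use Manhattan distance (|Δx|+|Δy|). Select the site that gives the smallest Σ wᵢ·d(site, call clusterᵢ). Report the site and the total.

Total weighted distance at each candidate:
  α (18, 16): total = 2914
  β (6, 13): total = 2814
  γ (3, 0): total = 4962
  δ (9, 5): total = 2806
Minimum is at δ with total 2806 blocks.

δ, total 2806 blocks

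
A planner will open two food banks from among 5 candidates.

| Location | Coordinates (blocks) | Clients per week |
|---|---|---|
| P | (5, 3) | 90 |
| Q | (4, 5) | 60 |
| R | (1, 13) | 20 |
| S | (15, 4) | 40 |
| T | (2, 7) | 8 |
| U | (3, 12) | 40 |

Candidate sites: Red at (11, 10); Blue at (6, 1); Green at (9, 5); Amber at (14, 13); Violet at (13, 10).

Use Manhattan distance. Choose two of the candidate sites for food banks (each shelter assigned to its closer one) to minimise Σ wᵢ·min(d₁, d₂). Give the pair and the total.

Evaluate every pair (each demand assigned to the nearer of the two):
  {Blue, Green}: total = 1762
  {Red, Blue}: total = 1770
  {Blue, Violet}: total = 1810
  {Blue, Amber}: total = 1850
  {Red, Green}: total = 1852
  {Green, Amber}: total = 1932
  {Green, Violet}: total = 1972
  {Red, Violet}: total = 2966
  {Red, Amber}: total = 3046
  {Amber, Violet}: total = 3362
Best pair: {Blue, Green} with total 1762.

{Blue, Green}, total 1762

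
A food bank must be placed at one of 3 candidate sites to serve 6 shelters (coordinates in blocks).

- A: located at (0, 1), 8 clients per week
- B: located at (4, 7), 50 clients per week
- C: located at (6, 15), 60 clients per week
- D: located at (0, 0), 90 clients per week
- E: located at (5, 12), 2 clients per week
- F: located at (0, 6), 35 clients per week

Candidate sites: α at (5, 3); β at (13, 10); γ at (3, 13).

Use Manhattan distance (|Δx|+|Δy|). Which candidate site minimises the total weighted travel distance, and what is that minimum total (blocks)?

α, total 2104 blocks

Total weighted distance at each candidate:
  α (5, 3): total = 2104
  β (13, 10): total = 4181
  γ (3, 13): total = 2566
Minimum is at α with total 2104 blocks.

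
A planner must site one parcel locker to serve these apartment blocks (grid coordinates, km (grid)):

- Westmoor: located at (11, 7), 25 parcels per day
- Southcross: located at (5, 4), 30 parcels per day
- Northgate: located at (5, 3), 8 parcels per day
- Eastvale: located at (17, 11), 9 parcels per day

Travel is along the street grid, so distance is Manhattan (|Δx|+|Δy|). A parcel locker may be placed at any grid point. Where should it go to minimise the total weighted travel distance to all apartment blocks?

Manhattan distance separates: Σwᵢ(|x−xᵢ|+|y−yᵢ|) = Σwᵢ|x−xᵢ| + Σwᵢ|y−yᵢ|, so x and y are optimised independently as 1-D weighted medians.
Total weight W = 72; half = 36.
x-coordinate, sorted with cumulative weight:
  x=5 (Southcross, w=30) cum 30
  x=5 (Northgate, w=8) cum 38  ← median
  x=11 (Westmoor, w=25) cum 63
  x=17 (Eastvale, w=9) cum 72
⇒ x* = 5
y-coordinate, sorted with cumulative weight:
  y=3 (Northgate, w=8) cum 8
  y=4 (Southcross, w=30) cum 38  ← median
  y=7 (Westmoor, w=25) cum 63
  y=11 (Eastvale, w=9) cum 72
⇒ y* = 4

(5, 4)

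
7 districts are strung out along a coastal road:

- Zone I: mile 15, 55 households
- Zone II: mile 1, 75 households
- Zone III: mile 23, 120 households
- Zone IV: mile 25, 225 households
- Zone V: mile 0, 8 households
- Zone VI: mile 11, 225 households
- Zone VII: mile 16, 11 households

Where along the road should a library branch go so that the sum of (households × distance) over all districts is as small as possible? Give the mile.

x = 15

For a sum of weighted absolute distances on a line, the optimum is the weighted median (not the mean). Total weight W = 719; half-weight = 359.5.
Sort by position and accumulate weight:
  mile 0 (Zone V, w=8) → cum 8
  mile 1 (Zone II, w=75) → cum 83
  mile 11 (Zone VI, w=225) → cum 308
  mile 15 (Zone I, w=55) → cum 363  ≥ 359.5 → median here
  mile 16 (Zone VII, w=11) → cum 374
  mile 23 (Zone III, w=120) → cum 494
  mile 25 (Zone IV, w=225) → cum 719
Optimal location: mile 15.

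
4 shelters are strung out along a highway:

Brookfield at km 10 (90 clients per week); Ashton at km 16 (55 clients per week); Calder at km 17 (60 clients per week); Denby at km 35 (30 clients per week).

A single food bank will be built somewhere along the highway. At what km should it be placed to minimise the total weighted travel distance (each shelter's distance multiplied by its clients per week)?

x = 16

For a sum of weighted absolute distances on a line, the optimum is the weighted median (not the mean). Total weight W = 235; half-weight = 117.5.
Sort by position and accumulate weight:
  km 10 (Brookfield, w=90) → cum 90
  km 16 (Ashton, w=55) → cum 145  ≥ 117.5 → median here
  km 17 (Calder, w=60) → cum 205
  km 35 (Denby, w=30) → cum 235
Optimal location: km 16.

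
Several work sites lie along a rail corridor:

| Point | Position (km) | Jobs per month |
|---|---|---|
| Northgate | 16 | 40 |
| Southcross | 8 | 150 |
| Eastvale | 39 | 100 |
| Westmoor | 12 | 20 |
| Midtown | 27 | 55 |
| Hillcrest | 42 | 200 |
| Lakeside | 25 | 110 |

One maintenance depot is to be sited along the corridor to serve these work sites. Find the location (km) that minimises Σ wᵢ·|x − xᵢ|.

For a sum of weighted absolute distances on a line, the optimum is the weighted median (not the mean). Total weight W = 675; half-weight = 337.5.
Sort by position and accumulate weight:
  km 8 (Southcross, w=150) → cum 150
  km 12 (Westmoor, w=20) → cum 170
  km 16 (Northgate, w=40) → cum 210
  km 25 (Lakeside, w=110) → cum 320
  km 27 (Midtown, w=55) → cum 375  ≥ 337.5 → median here
  km 39 (Eastvale, w=100) → cum 475
  km 42 (Hillcrest, w=200) → cum 675
Optimal location: km 27.

x = 27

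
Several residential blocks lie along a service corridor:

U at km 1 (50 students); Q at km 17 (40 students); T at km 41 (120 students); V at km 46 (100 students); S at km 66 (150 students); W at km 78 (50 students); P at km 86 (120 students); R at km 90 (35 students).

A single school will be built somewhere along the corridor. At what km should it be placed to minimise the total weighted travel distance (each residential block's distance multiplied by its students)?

x = 66

For a sum of weighted absolute distances on a line, the optimum is the weighted median (not the mean). Total weight W = 665; half-weight = 332.5.
Sort by position and accumulate weight:
  km 1 (U, w=50) → cum 50
  km 17 (Q, w=40) → cum 90
  km 41 (T, w=120) → cum 210
  km 46 (V, w=100) → cum 310
  km 66 (S, w=150) → cum 460  ≥ 332.5 → median here
  km 78 (W, w=50) → cum 510
  km 86 (P, w=120) → cum 630
  km 90 (R, w=35) → cum 665
Optimal location: km 66.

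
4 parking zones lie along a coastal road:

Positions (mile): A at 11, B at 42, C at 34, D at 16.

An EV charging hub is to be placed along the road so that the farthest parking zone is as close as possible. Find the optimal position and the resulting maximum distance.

The 1-center on a line is the midpoint of the two extreme points: leftmost at 11, rightmost at 42.
Optimal location = (11 + 42)/2 = 26.5; maximum distance = (42 − 11)/2 = 15.5.

location 26.5, max distance 15.5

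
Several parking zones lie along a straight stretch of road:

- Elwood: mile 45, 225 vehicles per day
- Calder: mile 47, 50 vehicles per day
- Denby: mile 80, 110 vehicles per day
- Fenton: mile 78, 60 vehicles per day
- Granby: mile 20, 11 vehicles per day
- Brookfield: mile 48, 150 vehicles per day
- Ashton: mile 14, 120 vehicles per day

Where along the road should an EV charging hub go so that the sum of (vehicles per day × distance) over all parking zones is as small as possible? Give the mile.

For a sum of weighted absolute distances on a line, the optimum is the weighted median (not the mean). Total weight W = 726; half-weight = 363.
Sort by position and accumulate weight:
  mile 14 (Ashton, w=120) → cum 120
  mile 20 (Granby, w=11) → cum 131
  mile 45 (Elwood, w=225) → cum 356
  mile 47 (Calder, w=50) → cum 406  ≥ 363 → median here
  mile 48 (Brookfield, w=150) → cum 556
  mile 78 (Fenton, w=60) → cum 616
  mile 80 (Denby, w=110) → cum 726
Optimal location: mile 47.

x = 47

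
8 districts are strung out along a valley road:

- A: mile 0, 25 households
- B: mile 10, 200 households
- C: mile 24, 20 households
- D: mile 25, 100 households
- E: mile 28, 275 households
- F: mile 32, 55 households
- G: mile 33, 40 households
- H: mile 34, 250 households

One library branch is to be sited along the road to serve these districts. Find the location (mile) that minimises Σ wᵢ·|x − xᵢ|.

For a sum of weighted absolute distances on a line, the optimum is the weighted median (not the mean). Total weight W = 965; half-weight = 482.5.
Sort by position and accumulate weight:
  mile 0 (A, w=25) → cum 25
  mile 10 (B, w=200) → cum 225
  mile 24 (C, w=20) → cum 245
  mile 25 (D, w=100) → cum 345
  mile 28 (E, w=275) → cum 620  ≥ 482.5 → median here
  mile 32 (F, w=55) → cum 675
  mile 33 (G, w=40) → cum 715
  mile 34 (H, w=250) → cum 965
Optimal location: mile 28.

x = 28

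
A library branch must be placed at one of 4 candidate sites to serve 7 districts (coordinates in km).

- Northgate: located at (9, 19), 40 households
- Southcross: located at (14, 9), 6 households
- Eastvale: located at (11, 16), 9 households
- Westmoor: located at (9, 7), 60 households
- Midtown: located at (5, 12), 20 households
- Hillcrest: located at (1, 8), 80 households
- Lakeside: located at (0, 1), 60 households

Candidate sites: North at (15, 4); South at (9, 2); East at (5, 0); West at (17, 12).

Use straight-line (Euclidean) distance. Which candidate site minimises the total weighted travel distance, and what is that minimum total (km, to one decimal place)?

South, total 2717.6 km

Total weighted distance at each candidate:
  North (15, 4): total = 3531.9
  South (9, 2): total = 2717.6
  East (5, 0): total = 2752.0
  West (17, 12): total = 3855.9
Minimum is at South with total 2717.6 km.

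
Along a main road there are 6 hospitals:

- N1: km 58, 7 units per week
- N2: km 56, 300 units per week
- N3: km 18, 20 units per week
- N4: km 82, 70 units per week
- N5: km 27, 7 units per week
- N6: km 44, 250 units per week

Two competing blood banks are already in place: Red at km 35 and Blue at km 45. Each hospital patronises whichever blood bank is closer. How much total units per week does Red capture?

27

The indifferent point is the midpoint (35+45)/2 = 40; hospitals left of it (closer to Red at 35) go to Red, those right go to Blue.
  N3 at 18 (w=20) → Red
  N5 at 27 (w=7) → Red
  N6 at 44 (w=250) → Blue
  N2 at 56 (w=300) → Blue
  N1 at 58 (w=7) → Blue
  N4 at 82 (w=70) → Blue
Red captures 27; Blue captures 627.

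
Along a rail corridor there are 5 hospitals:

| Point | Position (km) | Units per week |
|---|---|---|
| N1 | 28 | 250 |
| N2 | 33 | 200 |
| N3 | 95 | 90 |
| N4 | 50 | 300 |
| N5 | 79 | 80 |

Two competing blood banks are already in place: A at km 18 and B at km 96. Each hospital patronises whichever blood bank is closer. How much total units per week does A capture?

The indifferent point is the midpoint (18+96)/2 = 57; hospitals left of it (closer to A at 18) go to A, those right go to B.
  N1 at 28 (w=250) → A
  N2 at 33 (w=200) → A
  N4 at 50 (w=300) → A
  N5 at 79 (w=80) → B
  N3 at 95 (w=90) → B
A captures 750; B captures 170.

750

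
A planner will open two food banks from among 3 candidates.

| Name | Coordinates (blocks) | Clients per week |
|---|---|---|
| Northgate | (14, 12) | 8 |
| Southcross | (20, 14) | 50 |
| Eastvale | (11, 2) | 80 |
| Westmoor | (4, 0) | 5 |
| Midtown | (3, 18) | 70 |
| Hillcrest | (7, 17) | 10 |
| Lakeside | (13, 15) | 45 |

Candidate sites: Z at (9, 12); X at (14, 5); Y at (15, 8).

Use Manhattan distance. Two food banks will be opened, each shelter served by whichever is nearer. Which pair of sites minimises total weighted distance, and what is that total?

{Z, X}, total 2470

Evaluate every pair (each demand assigned to the nearer of the two):
  {Z, X}: total = 2470
  {Z, Y}: total = 2700
  {X, Y}: total = 3260
Best pair: {Z, X} with total 2470.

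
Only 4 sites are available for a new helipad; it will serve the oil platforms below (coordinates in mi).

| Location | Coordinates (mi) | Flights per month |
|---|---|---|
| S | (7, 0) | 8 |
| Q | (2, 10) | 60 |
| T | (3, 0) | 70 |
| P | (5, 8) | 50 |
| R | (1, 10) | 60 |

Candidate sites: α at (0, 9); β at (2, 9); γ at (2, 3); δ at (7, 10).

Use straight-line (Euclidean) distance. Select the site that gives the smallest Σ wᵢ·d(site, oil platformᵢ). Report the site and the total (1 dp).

Total weighted distance at each candidate:
  α (0, 9): total = 1229.3
  β (2, 9): total = 1019.2
  γ (2, 3): total = 1403.8
  δ (7, 10): total = 1635.3
Minimum is at β with total 1019.2 mi.

β, total 1019.2 mi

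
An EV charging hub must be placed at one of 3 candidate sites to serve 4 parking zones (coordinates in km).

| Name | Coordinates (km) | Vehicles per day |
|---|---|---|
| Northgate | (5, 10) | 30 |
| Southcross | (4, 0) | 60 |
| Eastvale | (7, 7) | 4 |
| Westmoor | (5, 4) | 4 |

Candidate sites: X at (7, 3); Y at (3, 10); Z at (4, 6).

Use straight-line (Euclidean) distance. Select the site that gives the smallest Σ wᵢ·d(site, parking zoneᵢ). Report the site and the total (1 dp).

Total weighted distance at each candidate:
  X (7, 3): total = 497.9
  Y (3, 10): total = 708.3
  Z (4, 6): total = 505.3
Minimum is at X with total 497.9 km.

X, total 497.9 km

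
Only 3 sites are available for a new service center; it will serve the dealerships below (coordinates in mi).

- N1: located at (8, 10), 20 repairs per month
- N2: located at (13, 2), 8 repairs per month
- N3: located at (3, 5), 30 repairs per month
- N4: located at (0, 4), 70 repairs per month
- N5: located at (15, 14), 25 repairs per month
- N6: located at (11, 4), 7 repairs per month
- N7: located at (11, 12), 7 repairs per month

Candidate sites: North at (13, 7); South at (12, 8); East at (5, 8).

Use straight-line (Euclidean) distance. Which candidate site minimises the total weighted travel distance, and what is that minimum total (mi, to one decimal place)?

East, total 1101.0 mi

Total weighted distance at each candidate:
  North (13, 7): total = 1641.4
  South (12, 8): total = 1533.6
  East (5, 8): total = 1101.0
Minimum is at East with total 1101.0 mi.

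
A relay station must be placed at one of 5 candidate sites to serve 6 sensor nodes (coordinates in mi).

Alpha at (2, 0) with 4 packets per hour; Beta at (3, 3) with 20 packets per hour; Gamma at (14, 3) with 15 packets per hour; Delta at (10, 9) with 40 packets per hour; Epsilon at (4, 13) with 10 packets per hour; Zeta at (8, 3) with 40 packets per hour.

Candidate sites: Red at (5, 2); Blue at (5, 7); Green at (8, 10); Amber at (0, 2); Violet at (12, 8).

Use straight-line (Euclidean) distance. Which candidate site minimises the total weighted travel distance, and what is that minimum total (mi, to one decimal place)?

Blue, total 743.9 mi

Total weighted distance at each candidate:
  Red (5, 2): total = 776.0
  Blue (5, 7): total = 743.9
  Green (8, 10): total = 776.4
  Amber (0, 2): total = 1212.9
  Violet (12, 8): total = 777.8
Minimum is at Blue with total 743.9 mi.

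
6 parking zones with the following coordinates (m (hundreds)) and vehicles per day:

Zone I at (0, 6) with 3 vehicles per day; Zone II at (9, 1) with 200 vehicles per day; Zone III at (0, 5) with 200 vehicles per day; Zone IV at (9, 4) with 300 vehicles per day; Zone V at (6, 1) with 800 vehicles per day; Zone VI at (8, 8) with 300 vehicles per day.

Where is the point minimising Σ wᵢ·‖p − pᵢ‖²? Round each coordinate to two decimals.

(6.49, 3.12)

The minimiser of Σwᵢ‖p−pᵢ‖² is the weighted centroid p* = (Σwᵢpᵢ)/(Σwᵢ).
Σwᵢ = 1803.
Σwᵢxᵢ = 3·0 + 200·9 + 200·0 + 300·9 + 800·6 + 300·8 = 11700.
Σwᵢyᵢ = 3·6 + 200·1 + 200·5 + 300·4 + 800·1 + 300·8 = 5618.
x* = 11700/1803 = 6.49, y* = 5618/1803 = 3.12.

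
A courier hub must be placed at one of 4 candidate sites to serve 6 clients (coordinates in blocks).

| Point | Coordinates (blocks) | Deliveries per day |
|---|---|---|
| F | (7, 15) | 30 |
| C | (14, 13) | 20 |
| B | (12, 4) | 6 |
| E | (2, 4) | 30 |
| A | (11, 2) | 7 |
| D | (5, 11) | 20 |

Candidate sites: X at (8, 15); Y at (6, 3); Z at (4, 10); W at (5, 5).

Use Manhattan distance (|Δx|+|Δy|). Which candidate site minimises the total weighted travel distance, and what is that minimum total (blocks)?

Total weighted distance at each candidate:
  X (8, 15): total = 1042
  Y (6, 3): total = 1164
  Z (4, 10): total = 969
  W (5, 5): total = 1051
Minimum is at Z with total 969 blocks.

Z, total 969 blocks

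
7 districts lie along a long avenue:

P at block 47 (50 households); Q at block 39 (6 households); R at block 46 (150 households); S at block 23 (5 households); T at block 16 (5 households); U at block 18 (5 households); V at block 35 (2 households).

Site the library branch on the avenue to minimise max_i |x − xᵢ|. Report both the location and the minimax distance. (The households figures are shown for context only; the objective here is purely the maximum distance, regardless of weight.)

location 31.5, max distance 15.5

The 1-center on a line is the midpoint of the two extreme points: leftmost at 16, rightmost at 47.
Optimal location = (16 + 47)/2 = 31.5; maximum distance = (47 − 16)/2 = 15.5.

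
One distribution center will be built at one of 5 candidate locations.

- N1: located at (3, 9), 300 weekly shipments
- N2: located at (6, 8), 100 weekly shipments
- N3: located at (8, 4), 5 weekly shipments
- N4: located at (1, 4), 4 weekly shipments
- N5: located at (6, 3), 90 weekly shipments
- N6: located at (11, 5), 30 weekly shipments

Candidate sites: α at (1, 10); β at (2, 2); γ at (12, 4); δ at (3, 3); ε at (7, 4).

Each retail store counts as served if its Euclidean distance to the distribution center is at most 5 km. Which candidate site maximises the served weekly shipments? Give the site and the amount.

α, covering 300

Coverage radius r = 5 km; a point is covered iff (Δx)²+(Δy)² ≤ 5² = 25.
  α (1, 10): covers {N1} → 300
  β (2, 2): covers {N4, N5} → 94
  γ (12, 4): covers {N3, N6} → 35
  δ (3, 3): covers {N4, N5} → 94
  ε (7, 4): covers {N2, N3, N5, N6} → 225
Maximum coverage at α: 300 weekly shipments.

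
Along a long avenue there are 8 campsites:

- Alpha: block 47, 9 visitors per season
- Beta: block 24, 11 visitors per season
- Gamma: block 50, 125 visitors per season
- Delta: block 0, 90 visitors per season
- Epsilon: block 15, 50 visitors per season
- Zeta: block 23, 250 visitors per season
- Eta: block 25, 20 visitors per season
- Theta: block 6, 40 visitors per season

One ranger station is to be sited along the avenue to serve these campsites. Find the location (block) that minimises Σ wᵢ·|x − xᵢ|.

For a sum of weighted absolute distances on a line, the optimum is the weighted median (not the mean). Total weight W = 595; half-weight = 297.5.
Sort by position and accumulate weight:
  block 0 (Delta, w=90) → cum 90
  block 6 (Theta, w=40) → cum 130
  block 15 (Epsilon, w=50) → cum 180
  block 23 (Zeta, w=250) → cum 430  ≥ 297.5 → median here
  block 24 (Beta, w=11) → cum 441
  block 25 (Eta, w=20) → cum 461
  block 47 (Alpha, w=9) → cum 470
  block 50 (Gamma, w=125) → cum 595
Optimal location: block 23.

x = 23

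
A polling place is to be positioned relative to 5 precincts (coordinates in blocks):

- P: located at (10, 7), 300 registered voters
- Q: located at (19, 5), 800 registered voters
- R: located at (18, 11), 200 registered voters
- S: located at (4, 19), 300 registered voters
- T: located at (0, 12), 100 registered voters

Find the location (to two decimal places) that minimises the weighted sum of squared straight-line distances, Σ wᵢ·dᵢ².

(13.53, 8.94)

The minimiser of Σwᵢ‖p−pᵢ‖² is the weighted centroid p* = (Σwᵢpᵢ)/(Σwᵢ).
Σwᵢ = 1700.
Σwᵢxᵢ = 300·10 + 800·19 + 200·18 + 300·4 + 100·0 = 23000.
Σwᵢyᵢ = 300·7 + 800·5 + 200·11 + 300·19 + 100·12 = 15200.
x* = 23000/1700 = 13.53, y* = 15200/1700 = 8.94.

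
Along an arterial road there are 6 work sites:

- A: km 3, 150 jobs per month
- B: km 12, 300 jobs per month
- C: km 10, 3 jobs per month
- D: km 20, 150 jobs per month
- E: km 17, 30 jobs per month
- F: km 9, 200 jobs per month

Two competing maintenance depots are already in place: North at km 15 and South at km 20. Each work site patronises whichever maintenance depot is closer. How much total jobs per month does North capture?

683

The indifferent point is the midpoint (15+20)/2 = 17.5; work sites left of it (closer to North at 15) go to North, those right go to South.
  A at 3 (w=150) → North
  F at 9 (w=200) → North
  C at 10 (w=3) → North
  B at 12 (w=300) → North
  E at 17 (w=30) → North
  D at 20 (w=150) → South
North captures 683; South captures 150.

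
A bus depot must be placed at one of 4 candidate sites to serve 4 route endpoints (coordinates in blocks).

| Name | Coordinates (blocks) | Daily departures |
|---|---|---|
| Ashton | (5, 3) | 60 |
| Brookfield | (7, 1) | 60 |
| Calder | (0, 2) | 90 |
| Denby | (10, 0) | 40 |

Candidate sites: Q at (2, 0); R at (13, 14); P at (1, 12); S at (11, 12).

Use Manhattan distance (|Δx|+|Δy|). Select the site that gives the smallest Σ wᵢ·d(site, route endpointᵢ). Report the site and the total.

Q, total 1400 blocks

Total weighted distance at each candidate:
  Q (2, 0): total = 1400
  R (13, 14): total = 5210
  P (1, 12): total = 3630
  S (11, 12): total = 4210
Minimum is at Q with total 1400 blocks.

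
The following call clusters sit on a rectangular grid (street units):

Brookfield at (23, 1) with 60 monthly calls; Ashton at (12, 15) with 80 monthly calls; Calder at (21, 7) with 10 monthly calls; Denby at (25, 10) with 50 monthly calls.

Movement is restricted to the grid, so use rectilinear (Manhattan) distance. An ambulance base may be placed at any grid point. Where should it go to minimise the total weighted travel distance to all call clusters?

(23, 10)

Manhattan distance separates: Σwᵢ(|x−xᵢ|+|y−yᵢ|) = Σwᵢ|x−xᵢ| + Σwᵢ|y−yᵢ|, so x and y are optimised independently as 1-D weighted medians.
Total weight W = 200; half = 100.
x-coordinate, sorted with cumulative weight:
  x=12 (Ashton, w=80) cum 80
  x=21 (Calder, w=10) cum 90
  x=23 (Brookfield, w=60) cum 150  ← median
  x=25 (Denby, w=50) cum 200
⇒ x* = 23
y-coordinate, sorted with cumulative weight:
  y=1 (Brookfield, w=60) cum 60
  y=7 (Calder, w=10) cum 70
  y=10 (Denby, w=50) cum 120  ← median
  y=15 (Ashton, w=80) cum 200
⇒ y* = 10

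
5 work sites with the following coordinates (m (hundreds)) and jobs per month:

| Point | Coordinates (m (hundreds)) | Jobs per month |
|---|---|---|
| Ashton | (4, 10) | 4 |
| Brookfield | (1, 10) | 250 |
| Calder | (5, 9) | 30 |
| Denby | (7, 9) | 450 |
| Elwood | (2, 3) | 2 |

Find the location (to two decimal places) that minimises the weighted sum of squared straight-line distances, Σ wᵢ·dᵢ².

(4.85, 9.33)

The minimiser of Σwᵢ‖p−pᵢ‖² is the weighted centroid p* = (Σwᵢpᵢ)/(Σwᵢ).
Σwᵢ = 736.
Σwᵢxᵢ = 4·4 + 250·1 + 30·5 + 450·7 + 2·2 = 3570.
Σwᵢyᵢ = 4·10 + 250·10 + 30·9 + 450·9 + 2·3 = 6866.
x* = 3570/736 = 4.85, y* = 6866/736 = 9.33.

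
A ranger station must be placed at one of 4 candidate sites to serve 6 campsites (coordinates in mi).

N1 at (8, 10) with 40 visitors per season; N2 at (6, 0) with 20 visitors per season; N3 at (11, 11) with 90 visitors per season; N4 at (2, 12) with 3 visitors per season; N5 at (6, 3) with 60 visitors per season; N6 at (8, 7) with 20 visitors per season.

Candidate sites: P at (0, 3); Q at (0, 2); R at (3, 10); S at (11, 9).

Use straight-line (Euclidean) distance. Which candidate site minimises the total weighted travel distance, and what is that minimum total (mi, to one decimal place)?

S, total 1081.6 mi

Total weighted distance at each candidate:
  P (0, 3): total = 2350.0
  Q (0, 2): total = 2442.4
  R (3, 10): total = 1714.7
  S (11, 9): total = 1081.6
Minimum is at S with total 1081.6 mi.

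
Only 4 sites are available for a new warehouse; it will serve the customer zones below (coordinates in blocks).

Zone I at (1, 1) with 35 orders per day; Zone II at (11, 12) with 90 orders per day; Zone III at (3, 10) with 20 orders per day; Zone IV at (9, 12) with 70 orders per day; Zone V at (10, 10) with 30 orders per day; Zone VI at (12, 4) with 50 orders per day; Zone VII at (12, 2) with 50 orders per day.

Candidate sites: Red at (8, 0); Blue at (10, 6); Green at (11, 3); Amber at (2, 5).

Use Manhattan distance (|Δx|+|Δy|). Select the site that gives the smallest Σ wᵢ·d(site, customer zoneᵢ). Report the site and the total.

Total weighted distance at each candidate:
  Red (8, 0): total = 3900
  Blue (10, 6): total = 2450
  Green (11, 3): total = 2740
  Amber (2, 5): total = 4305
Minimum is at Blue with total 2450 blocks.

Blue, total 2450 blocks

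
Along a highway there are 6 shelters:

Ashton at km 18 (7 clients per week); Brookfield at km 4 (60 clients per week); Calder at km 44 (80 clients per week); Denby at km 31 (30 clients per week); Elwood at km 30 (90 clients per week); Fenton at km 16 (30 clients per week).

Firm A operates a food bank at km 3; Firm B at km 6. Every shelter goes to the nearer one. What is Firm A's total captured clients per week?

The indifferent point is the midpoint (3+6)/2 = 4.5; shelters left of it (closer to Firm A at 3) go to Firm A, those right go to Firm B.
  Brookfield at 4 (w=60) → Firm A
  Fenton at 16 (w=30) → Firm B
  Ashton at 18 (w=7) → Firm B
  Elwood at 30 (w=90) → Firm B
  Denby at 31 (w=30) → Firm B
  Calder at 44 (w=80) → Firm B
Firm A captures 60; Firm B captures 237.

60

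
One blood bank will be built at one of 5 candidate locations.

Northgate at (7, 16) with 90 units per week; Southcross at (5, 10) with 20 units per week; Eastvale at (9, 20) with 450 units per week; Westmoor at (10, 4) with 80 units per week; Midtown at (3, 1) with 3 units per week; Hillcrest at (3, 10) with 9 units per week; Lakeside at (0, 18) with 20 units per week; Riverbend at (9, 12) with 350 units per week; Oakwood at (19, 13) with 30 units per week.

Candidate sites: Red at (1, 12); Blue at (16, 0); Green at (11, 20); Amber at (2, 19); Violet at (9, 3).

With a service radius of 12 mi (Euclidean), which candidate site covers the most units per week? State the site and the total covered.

Green, covering 960

Coverage radius r = 12 mi; a point is covered iff (Δx)²+(Δy)² ≤ 12² = 144.
  Red (1, 12): covers {Northgate, Southcross, Eastvale, Midtown, Hillcrest, Lakeside, Riverbend} → 942
  Blue (16, 0): covers {Westmoor} → 80
  Green (11, 20): covers {Northgate, Southcross, Eastvale, Lakeside, Riverbend, Oakwood} → 960
  Amber (2, 19): covers {Northgate, Southcross, Eastvale, Hillcrest, Lakeside, Riverbend} → 939
  Violet (9, 3): covers {Southcross, Westmoor, Midtown, Hillcrest, Riverbend} → 462
Maximum coverage at Green: 960 units per week.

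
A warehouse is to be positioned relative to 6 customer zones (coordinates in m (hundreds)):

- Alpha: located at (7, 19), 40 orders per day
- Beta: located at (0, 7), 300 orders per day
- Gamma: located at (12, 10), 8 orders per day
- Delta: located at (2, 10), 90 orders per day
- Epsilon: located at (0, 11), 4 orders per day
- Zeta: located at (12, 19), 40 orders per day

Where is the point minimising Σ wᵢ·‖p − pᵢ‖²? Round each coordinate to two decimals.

The minimiser of Σwᵢ‖p−pᵢ‖² is the weighted centroid p* = (Σwᵢpᵢ)/(Σwᵢ).
Σwᵢ = 482.
Σwᵢxᵢ = 40·7 + 300·0 + 8·12 + 90·2 + 4·0 + 40·12 = 1036.
Σwᵢyᵢ = 40·19 + 300·7 + 8·10 + 90·10 + 4·11 + 40·19 = 4644.
x* = 1036/482 = 2.15, y* = 4644/482 = 9.63.

(2.15, 9.63)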